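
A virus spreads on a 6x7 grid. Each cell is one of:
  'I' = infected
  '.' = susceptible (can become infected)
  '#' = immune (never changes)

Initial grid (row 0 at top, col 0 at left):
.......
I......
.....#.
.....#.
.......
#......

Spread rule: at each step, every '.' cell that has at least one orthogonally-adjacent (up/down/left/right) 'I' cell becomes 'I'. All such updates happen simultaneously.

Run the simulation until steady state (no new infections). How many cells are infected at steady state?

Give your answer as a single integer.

Step 0 (initial): 1 infected
Step 1: +3 new -> 4 infected
Step 2: +4 new -> 8 infected
Step 3: +5 new -> 13 infected
Step 4: +5 new -> 18 infected
Step 5: +6 new -> 24 infected
Step 6: +5 new -> 29 infected
Step 7: +4 new -> 33 infected
Step 8: +3 new -> 36 infected
Step 9: +2 new -> 38 infected
Step 10: +1 new -> 39 infected
Step 11: +0 new -> 39 infected

Answer: 39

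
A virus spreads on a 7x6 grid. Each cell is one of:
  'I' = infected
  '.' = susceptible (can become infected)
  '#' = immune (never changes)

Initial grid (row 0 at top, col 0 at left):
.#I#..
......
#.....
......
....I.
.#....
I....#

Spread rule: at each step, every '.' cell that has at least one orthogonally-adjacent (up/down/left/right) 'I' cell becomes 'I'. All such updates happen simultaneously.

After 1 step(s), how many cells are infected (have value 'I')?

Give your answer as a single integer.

Answer: 10

Derivation:
Step 0 (initial): 3 infected
Step 1: +7 new -> 10 infected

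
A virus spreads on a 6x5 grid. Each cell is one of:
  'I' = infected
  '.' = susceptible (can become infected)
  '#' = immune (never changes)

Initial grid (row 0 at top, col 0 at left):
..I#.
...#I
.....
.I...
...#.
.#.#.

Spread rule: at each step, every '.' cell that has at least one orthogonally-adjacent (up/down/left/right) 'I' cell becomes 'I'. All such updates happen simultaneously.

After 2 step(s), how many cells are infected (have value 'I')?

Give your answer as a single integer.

Step 0 (initial): 3 infected
Step 1: +8 new -> 11 infected
Step 2: +9 new -> 20 infected

Answer: 20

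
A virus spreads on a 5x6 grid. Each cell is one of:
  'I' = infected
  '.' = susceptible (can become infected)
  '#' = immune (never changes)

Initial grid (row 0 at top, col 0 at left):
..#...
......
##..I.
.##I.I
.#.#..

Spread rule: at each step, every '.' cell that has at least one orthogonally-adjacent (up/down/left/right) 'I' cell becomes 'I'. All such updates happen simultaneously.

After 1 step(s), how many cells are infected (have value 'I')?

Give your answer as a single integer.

Step 0 (initial): 3 infected
Step 1: +5 new -> 8 infected

Answer: 8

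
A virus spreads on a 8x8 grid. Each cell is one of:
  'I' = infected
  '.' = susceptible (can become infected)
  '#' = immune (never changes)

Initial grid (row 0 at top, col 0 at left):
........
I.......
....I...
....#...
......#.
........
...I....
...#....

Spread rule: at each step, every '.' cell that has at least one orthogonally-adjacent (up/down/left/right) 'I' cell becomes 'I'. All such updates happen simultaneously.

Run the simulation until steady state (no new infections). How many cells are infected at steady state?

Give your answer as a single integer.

Step 0 (initial): 3 infected
Step 1: +9 new -> 12 infected
Step 2: +18 new -> 30 infected
Step 3: +18 new -> 48 infected
Step 4: +9 new -> 57 infected
Step 5: +4 new -> 61 infected
Step 6: +0 new -> 61 infected

Answer: 61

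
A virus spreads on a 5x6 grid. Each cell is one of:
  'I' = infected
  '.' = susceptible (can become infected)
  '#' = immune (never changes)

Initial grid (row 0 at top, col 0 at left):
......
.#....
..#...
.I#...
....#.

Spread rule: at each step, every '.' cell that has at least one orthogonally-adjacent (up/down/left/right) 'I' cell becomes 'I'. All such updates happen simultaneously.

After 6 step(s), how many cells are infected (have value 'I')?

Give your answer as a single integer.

Step 0 (initial): 1 infected
Step 1: +3 new -> 4 infected
Step 2: +3 new -> 7 infected
Step 3: +2 new -> 9 infected
Step 4: +2 new -> 11 infected
Step 5: +3 new -> 14 infected
Step 6: +4 new -> 18 infected

Answer: 18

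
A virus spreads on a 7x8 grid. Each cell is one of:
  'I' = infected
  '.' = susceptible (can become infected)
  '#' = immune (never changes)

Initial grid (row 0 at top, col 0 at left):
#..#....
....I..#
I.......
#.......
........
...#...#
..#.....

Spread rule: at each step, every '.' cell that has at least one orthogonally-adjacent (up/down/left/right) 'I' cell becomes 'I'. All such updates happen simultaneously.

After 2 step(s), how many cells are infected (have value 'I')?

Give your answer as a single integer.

Answer: 17

Derivation:
Step 0 (initial): 2 infected
Step 1: +6 new -> 8 infected
Step 2: +9 new -> 17 infected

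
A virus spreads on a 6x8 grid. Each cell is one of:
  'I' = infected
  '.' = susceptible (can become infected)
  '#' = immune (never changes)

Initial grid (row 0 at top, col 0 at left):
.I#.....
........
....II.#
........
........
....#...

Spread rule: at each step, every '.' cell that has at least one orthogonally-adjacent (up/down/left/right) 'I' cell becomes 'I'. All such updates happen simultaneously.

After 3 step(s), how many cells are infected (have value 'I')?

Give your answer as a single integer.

Step 0 (initial): 3 infected
Step 1: +8 new -> 11 infected
Step 2: +12 new -> 23 infected
Step 3: +10 new -> 33 infected

Answer: 33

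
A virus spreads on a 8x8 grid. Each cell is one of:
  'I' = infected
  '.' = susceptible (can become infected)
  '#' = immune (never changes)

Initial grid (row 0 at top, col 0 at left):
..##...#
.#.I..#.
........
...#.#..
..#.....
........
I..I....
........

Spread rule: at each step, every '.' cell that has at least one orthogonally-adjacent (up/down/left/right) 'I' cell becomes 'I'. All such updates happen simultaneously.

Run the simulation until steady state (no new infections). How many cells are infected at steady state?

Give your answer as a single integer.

Step 0 (initial): 3 infected
Step 1: +10 new -> 13 infected
Step 2: +13 new -> 26 infected
Step 3: +11 new -> 37 infected
Step 4: +8 new -> 45 infected
Step 5: +6 new -> 51 infected
Step 6: +4 new -> 55 infected
Step 7: +1 new -> 56 infected
Step 8: +0 new -> 56 infected

Answer: 56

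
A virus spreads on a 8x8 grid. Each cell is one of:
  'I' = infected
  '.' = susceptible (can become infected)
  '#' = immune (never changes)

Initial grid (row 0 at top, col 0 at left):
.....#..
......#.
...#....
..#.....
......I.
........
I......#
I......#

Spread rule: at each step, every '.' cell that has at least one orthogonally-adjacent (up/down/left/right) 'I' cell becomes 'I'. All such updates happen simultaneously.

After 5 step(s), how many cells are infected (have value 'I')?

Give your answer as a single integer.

Answer: 48

Derivation:
Step 0 (initial): 3 infected
Step 1: +7 new -> 10 infected
Step 2: +11 new -> 21 infected
Step 3: +12 new -> 33 infected
Step 4: +11 new -> 44 infected
Step 5: +4 new -> 48 infected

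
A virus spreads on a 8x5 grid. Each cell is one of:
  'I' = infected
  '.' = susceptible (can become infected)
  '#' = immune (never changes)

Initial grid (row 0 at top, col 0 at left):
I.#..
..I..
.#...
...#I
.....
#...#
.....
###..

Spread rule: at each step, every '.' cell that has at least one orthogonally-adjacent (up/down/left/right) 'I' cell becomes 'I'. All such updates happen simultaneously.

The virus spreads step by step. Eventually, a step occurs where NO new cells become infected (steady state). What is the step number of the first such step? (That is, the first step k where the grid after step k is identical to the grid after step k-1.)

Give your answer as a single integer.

Answer: 8

Derivation:
Step 0 (initial): 3 infected
Step 1: +7 new -> 10 infected
Step 2: +6 new -> 16 infected
Step 3: +5 new -> 21 infected
Step 4: +4 new -> 25 infected
Step 5: +4 new -> 29 infected
Step 6: +2 new -> 31 infected
Step 7: +1 new -> 32 infected
Step 8: +0 new -> 32 infected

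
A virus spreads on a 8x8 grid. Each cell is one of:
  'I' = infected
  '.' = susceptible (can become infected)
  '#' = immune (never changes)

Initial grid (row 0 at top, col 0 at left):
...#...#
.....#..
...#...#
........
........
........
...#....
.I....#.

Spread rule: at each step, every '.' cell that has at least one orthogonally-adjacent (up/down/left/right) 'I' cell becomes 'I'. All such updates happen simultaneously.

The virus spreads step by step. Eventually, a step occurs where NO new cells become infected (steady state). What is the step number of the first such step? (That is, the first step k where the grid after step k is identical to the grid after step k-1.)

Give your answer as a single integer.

Step 0 (initial): 1 infected
Step 1: +3 new -> 4 infected
Step 2: +4 new -> 8 infected
Step 3: +4 new -> 12 infected
Step 4: +6 new -> 18 infected
Step 5: +6 new -> 24 infected
Step 6: +7 new -> 31 infected
Step 7: +7 new -> 38 infected
Step 8: +8 new -> 46 infected
Step 9: +4 new -> 50 infected
Step 10: +3 new -> 53 infected
Step 11: +2 new -> 55 infected
Step 12: +2 new -> 57 infected
Step 13: +0 new -> 57 infected

Answer: 13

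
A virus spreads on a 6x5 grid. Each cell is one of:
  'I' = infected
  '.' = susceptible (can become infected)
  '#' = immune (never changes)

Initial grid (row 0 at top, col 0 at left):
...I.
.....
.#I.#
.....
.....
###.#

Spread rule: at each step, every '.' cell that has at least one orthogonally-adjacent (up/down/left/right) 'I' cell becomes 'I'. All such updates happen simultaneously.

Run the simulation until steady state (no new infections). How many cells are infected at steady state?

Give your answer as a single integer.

Answer: 24

Derivation:
Step 0 (initial): 2 infected
Step 1: +6 new -> 8 infected
Step 2: +6 new -> 14 infected
Step 3: +6 new -> 20 infected
Step 4: +4 new -> 24 infected
Step 5: +0 new -> 24 infected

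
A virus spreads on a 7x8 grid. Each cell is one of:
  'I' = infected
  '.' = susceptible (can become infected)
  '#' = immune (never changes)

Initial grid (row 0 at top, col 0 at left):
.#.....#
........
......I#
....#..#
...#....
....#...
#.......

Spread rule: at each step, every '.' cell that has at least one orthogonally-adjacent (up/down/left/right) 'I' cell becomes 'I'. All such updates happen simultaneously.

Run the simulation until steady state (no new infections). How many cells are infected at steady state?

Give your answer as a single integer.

Step 0 (initial): 1 infected
Step 1: +3 new -> 4 infected
Step 2: +6 new -> 10 infected
Step 3: +6 new -> 16 infected
Step 4: +8 new -> 24 infected
Step 5: +6 new -> 30 infected
Step 6: +6 new -> 36 infected
Step 7: +5 new -> 41 infected
Step 8: +5 new -> 46 infected
Step 9: +2 new -> 48 infected
Step 10: +0 new -> 48 infected

Answer: 48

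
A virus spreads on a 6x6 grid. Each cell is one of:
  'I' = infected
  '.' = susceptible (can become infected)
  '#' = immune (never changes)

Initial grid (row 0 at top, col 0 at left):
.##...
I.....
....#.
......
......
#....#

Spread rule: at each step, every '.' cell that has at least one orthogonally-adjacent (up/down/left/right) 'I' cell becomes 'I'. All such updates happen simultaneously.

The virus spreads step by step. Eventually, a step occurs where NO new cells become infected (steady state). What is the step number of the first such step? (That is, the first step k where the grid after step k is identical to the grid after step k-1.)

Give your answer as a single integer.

Step 0 (initial): 1 infected
Step 1: +3 new -> 4 infected
Step 2: +3 new -> 7 infected
Step 3: +4 new -> 11 infected
Step 4: +5 new -> 16 infected
Step 5: +5 new -> 21 infected
Step 6: +5 new -> 26 infected
Step 7: +3 new -> 29 infected
Step 8: +2 new -> 31 infected
Step 9: +0 new -> 31 infected

Answer: 9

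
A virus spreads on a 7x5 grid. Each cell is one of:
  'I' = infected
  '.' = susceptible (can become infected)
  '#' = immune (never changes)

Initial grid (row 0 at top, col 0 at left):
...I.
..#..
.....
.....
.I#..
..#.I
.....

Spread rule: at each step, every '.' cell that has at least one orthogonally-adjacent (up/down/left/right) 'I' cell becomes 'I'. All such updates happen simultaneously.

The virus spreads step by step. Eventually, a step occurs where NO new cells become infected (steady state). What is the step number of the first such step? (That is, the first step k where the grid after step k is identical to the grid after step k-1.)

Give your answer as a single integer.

Step 0 (initial): 3 infected
Step 1: +9 new -> 12 infected
Step 2: +11 new -> 23 infected
Step 3: +8 new -> 31 infected
Step 4: +1 new -> 32 infected
Step 5: +0 new -> 32 infected

Answer: 5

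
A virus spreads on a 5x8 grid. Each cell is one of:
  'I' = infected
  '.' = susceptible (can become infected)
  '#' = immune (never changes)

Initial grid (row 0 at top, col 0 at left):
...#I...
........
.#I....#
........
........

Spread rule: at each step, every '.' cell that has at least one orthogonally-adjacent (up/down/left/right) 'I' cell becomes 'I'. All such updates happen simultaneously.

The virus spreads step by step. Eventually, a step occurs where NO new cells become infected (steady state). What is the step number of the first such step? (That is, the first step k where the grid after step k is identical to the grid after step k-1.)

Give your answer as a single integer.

Answer: 8

Derivation:
Step 0 (initial): 2 infected
Step 1: +5 new -> 7 infected
Step 2: +9 new -> 16 infected
Step 3: +9 new -> 25 infected
Step 4: +7 new -> 32 infected
Step 5: +2 new -> 34 infected
Step 6: +2 new -> 36 infected
Step 7: +1 new -> 37 infected
Step 8: +0 new -> 37 infected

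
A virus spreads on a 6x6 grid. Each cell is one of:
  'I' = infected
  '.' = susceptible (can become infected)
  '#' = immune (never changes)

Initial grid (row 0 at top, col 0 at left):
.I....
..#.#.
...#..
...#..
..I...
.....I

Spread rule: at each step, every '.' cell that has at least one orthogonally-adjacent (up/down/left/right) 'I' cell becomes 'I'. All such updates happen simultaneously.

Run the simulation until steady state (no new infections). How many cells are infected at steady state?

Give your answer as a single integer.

Answer: 32

Derivation:
Step 0 (initial): 3 infected
Step 1: +9 new -> 12 infected
Step 2: +10 new -> 22 infected
Step 3: +7 new -> 29 infected
Step 4: +3 new -> 32 infected
Step 5: +0 new -> 32 infected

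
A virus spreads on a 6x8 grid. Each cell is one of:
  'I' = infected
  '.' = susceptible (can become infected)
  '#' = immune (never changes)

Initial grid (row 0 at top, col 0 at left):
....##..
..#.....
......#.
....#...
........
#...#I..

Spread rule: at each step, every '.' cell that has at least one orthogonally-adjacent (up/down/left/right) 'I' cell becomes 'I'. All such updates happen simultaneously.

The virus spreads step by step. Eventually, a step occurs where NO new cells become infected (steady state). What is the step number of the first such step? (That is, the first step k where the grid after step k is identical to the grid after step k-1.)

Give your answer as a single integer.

Answer: 11

Derivation:
Step 0 (initial): 1 infected
Step 1: +2 new -> 3 infected
Step 2: +4 new -> 7 infected
Step 3: +4 new -> 11 infected
Step 4: +6 new -> 17 infected
Step 5: +7 new -> 24 infected
Step 6: +7 new -> 31 infected
Step 7: +4 new -> 35 infected
Step 8: +3 new -> 38 infected
Step 9: +2 new -> 40 infected
Step 10: +1 new -> 41 infected
Step 11: +0 new -> 41 infected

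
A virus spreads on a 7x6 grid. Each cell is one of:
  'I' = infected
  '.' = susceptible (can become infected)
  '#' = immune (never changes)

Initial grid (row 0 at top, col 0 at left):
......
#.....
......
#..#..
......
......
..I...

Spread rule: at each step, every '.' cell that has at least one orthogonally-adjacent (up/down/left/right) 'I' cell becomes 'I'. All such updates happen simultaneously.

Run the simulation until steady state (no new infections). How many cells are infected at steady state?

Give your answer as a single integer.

Answer: 39

Derivation:
Step 0 (initial): 1 infected
Step 1: +3 new -> 4 infected
Step 2: +5 new -> 9 infected
Step 3: +6 new -> 15 infected
Step 4: +5 new -> 20 infected
Step 5: +5 new -> 25 infected
Step 6: +6 new -> 31 infected
Step 7: +4 new -> 35 infected
Step 8: +3 new -> 38 infected
Step 9: +1 new -> 39 infected
Step 10: +0 new -> 39 infected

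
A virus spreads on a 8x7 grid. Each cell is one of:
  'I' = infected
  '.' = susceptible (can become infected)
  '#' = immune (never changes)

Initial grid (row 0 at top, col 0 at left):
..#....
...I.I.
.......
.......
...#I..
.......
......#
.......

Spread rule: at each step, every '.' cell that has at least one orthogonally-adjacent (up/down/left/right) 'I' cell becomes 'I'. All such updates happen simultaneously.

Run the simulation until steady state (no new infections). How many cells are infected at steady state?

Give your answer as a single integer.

Answer: 53

Derivation:
Step 0 (initial): 3 infected
Step 1: +10 new -> 13 infected
Step 2: +12 new -> 25 infected
Step 3: +10 new -> 35 infected
Step 4: +8 new -> 43 infected
Step 5: +6 new -> 49 infected
Step 6: +3 new -> 52 infected
Step 7: +1 new -> 53 infected
Step 8: +0 new -> 53 infected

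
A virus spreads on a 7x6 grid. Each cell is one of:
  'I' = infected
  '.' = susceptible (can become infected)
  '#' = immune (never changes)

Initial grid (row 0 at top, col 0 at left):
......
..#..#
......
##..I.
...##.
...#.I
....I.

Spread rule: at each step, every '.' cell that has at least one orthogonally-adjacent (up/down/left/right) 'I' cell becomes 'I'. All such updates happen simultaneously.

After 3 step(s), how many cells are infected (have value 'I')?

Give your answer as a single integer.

Answer: 21

Derivation:
Step 0 (initial): 3 infected
Step 1: +7 new -> 10 infected
Step 2: +5 new -> 15 infected
Step 3: +6 new -> 21 infected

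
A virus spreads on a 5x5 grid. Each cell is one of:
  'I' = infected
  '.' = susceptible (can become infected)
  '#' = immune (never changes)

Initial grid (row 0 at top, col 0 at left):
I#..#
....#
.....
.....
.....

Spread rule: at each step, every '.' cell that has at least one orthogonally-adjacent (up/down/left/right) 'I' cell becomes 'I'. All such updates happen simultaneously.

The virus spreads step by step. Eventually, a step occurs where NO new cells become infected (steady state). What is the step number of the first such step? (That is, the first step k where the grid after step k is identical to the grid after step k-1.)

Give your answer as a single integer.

Step 0 (initial): 1 infected
Step 1: +1 new -> 2 infected
Step 2: +2 new -> 4 infected
Step 3: +3 new -> 7 infected
Step 4: +5 new -> 12 infected
Step 5: +4 new -> 16 infected
Step 6: +3 new -> 19 infected
Step 7: +2 new -> 21 infected
Step 8: +1 new -> 22 infected
Step 9: +0 new -> 22 infected

Answer: 9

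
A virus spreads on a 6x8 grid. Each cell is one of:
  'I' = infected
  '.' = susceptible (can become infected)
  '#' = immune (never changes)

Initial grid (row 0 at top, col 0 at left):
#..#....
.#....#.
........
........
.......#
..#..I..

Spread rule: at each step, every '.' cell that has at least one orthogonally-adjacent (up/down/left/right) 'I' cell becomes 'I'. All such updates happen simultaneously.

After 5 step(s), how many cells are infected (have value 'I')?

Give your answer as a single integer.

Answer: 25

Derivation:
Step 0 (initial): 1 infected
Step 1: +3 new -> 4 infected
Step 2: +5 new -> 9 infected
Step 3: +4 new -> 13 infected
Step 4: +6 new -> 19 infected
Step 5: +6 new -> 25 infected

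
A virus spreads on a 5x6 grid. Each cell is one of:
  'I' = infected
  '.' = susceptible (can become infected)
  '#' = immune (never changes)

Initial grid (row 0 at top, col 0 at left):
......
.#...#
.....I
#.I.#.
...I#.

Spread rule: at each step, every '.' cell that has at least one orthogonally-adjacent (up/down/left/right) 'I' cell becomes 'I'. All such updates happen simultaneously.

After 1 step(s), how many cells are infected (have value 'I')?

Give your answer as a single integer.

Step 0 (initial): 3 infected
Step 1: +6 new -> 9 infected

Answer: 9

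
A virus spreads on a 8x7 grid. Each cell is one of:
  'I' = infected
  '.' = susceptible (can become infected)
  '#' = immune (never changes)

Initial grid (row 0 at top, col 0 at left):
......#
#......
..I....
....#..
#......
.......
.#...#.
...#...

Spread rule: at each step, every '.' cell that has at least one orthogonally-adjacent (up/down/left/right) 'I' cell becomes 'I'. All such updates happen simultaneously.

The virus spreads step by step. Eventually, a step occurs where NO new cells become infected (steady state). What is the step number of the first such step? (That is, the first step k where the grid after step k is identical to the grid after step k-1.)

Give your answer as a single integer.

Answer: 10

Derivation:
Step 0 (initial): 1 infected
Step 1: +4 new -> 5 infected
Step 2: +8 new -> 13 infected
Step 3: +8 new -> 21 infected
Step 4: +9 new -> 30 infected
Step 5: +8 new -> 38 infected
Step 6: +5 new -> 43 infected
Step 7: +3 new -> 46 infected
Step 8: +2 new -> 48 infected
Step 9: +1 new -> 49 infected
Step 10: +0 new -> 49 infected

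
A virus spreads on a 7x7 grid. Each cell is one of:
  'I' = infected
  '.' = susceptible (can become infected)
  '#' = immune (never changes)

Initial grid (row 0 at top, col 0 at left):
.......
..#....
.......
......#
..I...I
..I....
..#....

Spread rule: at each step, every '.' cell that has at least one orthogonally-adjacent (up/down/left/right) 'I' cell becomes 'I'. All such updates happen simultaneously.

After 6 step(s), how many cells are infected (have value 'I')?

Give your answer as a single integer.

Step 0 (initial): 3 infected
Step 1: +7 new -> 10 infected
Step 2: +12 new -> 22 infected
Step 3: +8 new -> 30 infected
Step 4: +6 new -> 36 infected
Step 5: +6 new -> 42 infected
Step 6: +4 new -> 46 infected

Answer: 46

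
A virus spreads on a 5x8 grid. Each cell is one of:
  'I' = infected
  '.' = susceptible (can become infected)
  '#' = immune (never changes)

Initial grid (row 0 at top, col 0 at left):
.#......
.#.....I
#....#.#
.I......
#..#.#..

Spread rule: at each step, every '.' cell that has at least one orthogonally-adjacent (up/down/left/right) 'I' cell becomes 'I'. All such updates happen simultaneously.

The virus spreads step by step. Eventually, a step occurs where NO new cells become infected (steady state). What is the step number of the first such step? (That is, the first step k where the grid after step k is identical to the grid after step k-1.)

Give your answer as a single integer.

Answer: 6

Derivation:
Step 0 (initial): 2 infected
Step 1: +6 new -> 8 infected
Step 2: +6 new -> 14 infected
Step 3: +6 new -> 20 infected
Step 4: +8 new -> 28 infected
Step 5: +2 new -> 30 infected
Step 6: +0 new -> 30 infected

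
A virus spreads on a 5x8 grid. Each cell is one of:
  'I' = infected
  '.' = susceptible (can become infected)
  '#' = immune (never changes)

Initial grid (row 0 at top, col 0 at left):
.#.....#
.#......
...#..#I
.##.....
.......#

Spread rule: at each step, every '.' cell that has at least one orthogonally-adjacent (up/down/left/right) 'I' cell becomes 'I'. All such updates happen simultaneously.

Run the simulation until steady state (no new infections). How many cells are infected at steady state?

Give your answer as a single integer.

Answer: 32

Derivation:
Step 0 (initial): 1 infected
Step 1: +2 new -> 3 infected
Step 2: +2 new -> 5 infected
Step 3: +4 new -> 9 infected
Step 4: +5 new -> 14 infected
Step 5: +5 new -> 19 infected
Step 6: +3 new -> 22 infected
Step 7: +3 new -> 25 infected
Step 8: +2 new -> 27 infected
Step 9: +2 new -> 29 infected
Step 10: +2 new -> 31 infected
Step 11: +1 new -> 32 infected
Step 12: +0 new -> 32 infected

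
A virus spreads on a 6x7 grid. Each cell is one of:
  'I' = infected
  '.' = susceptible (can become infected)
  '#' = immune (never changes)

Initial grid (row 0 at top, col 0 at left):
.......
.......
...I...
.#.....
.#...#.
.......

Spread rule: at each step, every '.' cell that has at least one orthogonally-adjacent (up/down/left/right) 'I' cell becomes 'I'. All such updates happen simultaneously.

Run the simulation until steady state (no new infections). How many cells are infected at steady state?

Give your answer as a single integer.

Answer: 39

Derivation:
Step 0 (initial): 1 infected
Step 1: +4 new -> 5 infected
Step 2: +8 new -> 13 infected
Step 3: +10 new -> 23 infected
Step 4: +8 new -> 31 infected
Step 5: +6 new -> 37 infected
Step 6: +2 new -> 39 infected
Step 7: +0 new -> 39 infected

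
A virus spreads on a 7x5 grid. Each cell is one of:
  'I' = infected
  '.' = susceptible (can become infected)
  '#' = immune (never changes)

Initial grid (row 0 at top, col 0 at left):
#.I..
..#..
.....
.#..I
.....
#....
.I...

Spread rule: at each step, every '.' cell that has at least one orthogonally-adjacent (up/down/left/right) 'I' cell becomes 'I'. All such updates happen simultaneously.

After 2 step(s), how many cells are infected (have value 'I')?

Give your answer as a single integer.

Answer: 22

Derivation:
Step 0 (initial): 3 infected
Step 1: +8 new -> 11 infected
Step 2: +11 new -> 22 infected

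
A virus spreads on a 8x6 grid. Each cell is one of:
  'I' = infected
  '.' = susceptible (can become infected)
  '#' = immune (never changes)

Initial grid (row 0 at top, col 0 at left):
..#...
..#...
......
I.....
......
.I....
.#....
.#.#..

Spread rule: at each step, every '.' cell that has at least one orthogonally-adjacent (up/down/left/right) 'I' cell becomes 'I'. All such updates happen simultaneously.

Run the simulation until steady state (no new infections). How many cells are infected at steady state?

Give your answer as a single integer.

Step 0 (initial): 2 infected
Step 1: +6 new -> 8 infected
Step 2: +7 new -> 15 infected
Step 3: +9 new -> 24 infected
Step 4: +6 new -> 30 infected
Step 5: +6 new -> 36 infected
Step 6: +4 new -> 40 infected
Step 7: +2 new -> 42 infected
Step 8: +1 new -> 43 infected
Step 9: +0 new -> 43 infected

Answer: 43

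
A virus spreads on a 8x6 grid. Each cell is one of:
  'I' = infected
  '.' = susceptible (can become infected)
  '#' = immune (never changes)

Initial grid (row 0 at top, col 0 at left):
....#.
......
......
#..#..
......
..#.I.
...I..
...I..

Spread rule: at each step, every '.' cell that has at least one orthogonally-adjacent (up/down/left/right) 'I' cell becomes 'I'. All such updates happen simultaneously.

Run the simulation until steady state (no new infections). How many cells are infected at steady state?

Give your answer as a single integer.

Answer: 44

Derivation:
Step 0 (initial): 3 infected
Step 1: +7 new -> 10 infected
Step 2: +7 new -> 17 infected
Step 3: +6 new -> 23 infected
Step 4: +6 new -> 29 infected
Step 5: +5 new -> 34 infected
Step 6: +4 new -> 38 infected
Step 7: +3 new -> 41 infected
Step 8: +2 new -> 43 infected
Step 9: +1 new -> 44 infected
Step 10: +0 new -> 44 infected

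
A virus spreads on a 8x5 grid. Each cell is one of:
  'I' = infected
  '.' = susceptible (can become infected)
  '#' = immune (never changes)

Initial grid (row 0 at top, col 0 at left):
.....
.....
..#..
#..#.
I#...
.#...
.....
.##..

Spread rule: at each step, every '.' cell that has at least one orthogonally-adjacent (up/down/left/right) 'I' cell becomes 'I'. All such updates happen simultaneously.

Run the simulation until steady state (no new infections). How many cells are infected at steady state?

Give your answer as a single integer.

Answer: 33

Derivation:
Step 0 (initial): 1 infected
Step 1: +1 new -> 2 infected
Step 2: +1 new -> 3 infected
Step 3: +2 new -> 5 infected
Step 4: +1 new -> 6 infected
Step 5: +2 new -> 8 infected
Step 6: +4 new -> 12 infected
Step 7: +4 new -> 16 infected
Step 8: +2 new -> 18 infected
Step 9: +2 new -> 20 infected
Step 10: +3 new -> 23 infected
Step 11: +5 new -> 28 infected
Step 12: +4 new -> 32 infected
Step 13: +1 new -> 33 infected
Step 14: +0 new -> 33 infected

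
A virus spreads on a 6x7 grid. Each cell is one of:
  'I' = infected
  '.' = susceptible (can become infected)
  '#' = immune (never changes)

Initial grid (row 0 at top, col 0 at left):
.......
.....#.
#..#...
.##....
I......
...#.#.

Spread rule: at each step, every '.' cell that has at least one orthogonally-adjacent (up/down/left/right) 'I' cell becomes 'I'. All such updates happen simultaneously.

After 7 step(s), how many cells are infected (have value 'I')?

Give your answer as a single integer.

Answer: 20

Derivation:
Step 0 (initial): 1 infected
Step 1: +3 new -> 4 infected
Step 2: +2 new -> 6 infected
Step 3: +2 new -> 8 infected
Step 4: +2 new -> 10 infected
Step 5: +3 new -> 13 infected
Step 6: +3 new -> 16 infected
Step 7: +4 new -> 20 infected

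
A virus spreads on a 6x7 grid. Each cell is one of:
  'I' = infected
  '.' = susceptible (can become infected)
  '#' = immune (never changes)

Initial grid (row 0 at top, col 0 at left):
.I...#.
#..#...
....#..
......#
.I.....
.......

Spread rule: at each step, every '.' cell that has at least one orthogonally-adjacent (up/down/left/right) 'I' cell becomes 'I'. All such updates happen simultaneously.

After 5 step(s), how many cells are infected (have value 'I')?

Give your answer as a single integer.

Answer: 32

Derivation:
Step 0 (initial): 2 infected
Step 1: +7 new -> 9 infected
Step 2: +8 new -> 17 infected
Step 3: +6 new -> 23 infected
Step 4: +5 new -> 28 infected
Step 5: +4 new -> 32 infected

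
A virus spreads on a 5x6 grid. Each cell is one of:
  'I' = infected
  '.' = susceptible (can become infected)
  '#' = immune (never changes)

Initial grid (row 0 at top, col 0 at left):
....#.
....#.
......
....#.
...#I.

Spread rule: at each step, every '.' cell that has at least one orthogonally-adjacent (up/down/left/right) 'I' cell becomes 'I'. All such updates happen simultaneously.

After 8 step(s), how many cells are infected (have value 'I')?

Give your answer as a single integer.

Step 0 (initial): 1 infected
Step 1: +1 new -> 2 infected
Step 2: +1 new -> 3 infected
Step 3: +1 new -> 4 infected
Step 4: +2 new -> 6 infected
Step 5: +2 new -> 8 infected
Step 6: +3 new -> 11 infected
Step 7: +4 new -> 15 infected
Step 8: +5 new -> 20 infected

Answer: 20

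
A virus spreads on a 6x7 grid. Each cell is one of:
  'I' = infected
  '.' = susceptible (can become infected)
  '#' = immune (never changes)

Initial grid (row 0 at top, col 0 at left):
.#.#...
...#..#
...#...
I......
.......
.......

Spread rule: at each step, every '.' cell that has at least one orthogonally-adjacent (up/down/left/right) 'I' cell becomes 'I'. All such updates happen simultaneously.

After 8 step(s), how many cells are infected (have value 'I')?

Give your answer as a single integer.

Step 0 (initial): 1 infected
Step 1: +3 new -> 4 infected
Step 2: +5 new -> 9 infected
Step 3: +6 new -> 15 infected
Step 4: +4 new -> 19 infected
Step 5: +5 new -> 24 infected
Step 6: +5 new -> 29 infected
Step 7: +5 new -> 34 infected
Step 8: +2 new -> 36 infected

Answer: 36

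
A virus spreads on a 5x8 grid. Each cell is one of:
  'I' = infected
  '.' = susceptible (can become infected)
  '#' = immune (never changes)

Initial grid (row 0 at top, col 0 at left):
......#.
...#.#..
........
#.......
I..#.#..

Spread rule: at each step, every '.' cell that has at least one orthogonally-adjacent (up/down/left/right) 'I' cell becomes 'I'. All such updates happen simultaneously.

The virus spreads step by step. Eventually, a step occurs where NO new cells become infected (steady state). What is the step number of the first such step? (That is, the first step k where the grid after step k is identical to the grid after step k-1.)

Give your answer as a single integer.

Step 0 (initial): 1 infected
Step 1: +1 new -> 2 infected
Step 2: +2 new -> 4 infected
Step 3: +2 new -> 6 infected
Step 4: +4 new -> 10 infected
Step 5: +5 new -> 15 infected
Step 6: +5 new -> 20 infected
Step 7: +4 new -> 24 infected
Step 8: +4 new -> 28 infected
Step 9: +4 new -> 32 infected
Step 10: +1 new -> 33 infected
Step 11: +1 new -> 34 infected
Step 12: +0 new -> 34 infected

Answer: 12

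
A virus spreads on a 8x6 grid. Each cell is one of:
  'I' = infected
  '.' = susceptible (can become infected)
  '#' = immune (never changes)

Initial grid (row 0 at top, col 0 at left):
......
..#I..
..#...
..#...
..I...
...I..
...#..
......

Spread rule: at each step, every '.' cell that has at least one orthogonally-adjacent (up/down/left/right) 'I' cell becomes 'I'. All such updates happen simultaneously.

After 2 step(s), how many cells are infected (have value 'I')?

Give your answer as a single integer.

Answer: 22

Derivation:
Step 0 (initial): 3 infected
Step 1: +7 new -> 10 infected
Step 2: +12 new -> 22 infected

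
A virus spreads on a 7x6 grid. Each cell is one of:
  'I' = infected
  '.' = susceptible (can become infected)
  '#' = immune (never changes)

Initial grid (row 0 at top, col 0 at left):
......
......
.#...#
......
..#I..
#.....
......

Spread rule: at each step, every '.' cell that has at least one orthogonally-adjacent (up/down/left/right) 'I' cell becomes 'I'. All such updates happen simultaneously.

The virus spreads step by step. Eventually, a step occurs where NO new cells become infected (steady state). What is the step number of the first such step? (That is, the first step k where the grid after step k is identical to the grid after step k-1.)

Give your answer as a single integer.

Answer: 8

Derivation:
Step 0 (initial): 1 infected
Step 1: +3 new -> 4 infected
Step 2: +7 new -> 11 infected
Step 3: +9 new -> 20 infected
Step 4: +7 new -> 27 infected
Step 5: +7 new -> 34 infected
Step 6: +3 new -> 37 infected
Step 7: +1 new -> 38 infected
Step 8: +0 new -> 38 infected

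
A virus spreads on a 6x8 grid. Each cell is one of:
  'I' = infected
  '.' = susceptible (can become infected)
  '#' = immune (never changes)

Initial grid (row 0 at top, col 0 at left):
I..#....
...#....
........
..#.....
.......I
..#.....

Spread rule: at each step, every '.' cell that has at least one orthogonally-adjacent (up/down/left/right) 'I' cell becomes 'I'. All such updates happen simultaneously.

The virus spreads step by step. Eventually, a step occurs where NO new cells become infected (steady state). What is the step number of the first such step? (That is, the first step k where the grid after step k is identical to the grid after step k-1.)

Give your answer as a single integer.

Step 0 (initial): 2 infected
Step 1: +5 new -> 7 infected
Step 2: +7 new -> 14 infected
Step 3: +8 new -> 22 infected
Step 4: +9 new -> 31 infected
Step 5: +9 new -> 40 infected
Step 6: +3 new -> 43 infected
Step 7: +1 new -> 44 infected
Step 8: +0 new -> 44 infected

Answer: 8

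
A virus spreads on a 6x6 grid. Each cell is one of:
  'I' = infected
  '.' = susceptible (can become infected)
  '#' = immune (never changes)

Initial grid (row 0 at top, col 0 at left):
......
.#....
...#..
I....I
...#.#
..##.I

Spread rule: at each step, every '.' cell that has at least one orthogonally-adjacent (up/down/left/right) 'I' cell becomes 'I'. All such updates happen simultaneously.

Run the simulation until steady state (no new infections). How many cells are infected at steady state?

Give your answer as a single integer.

Step 0 (initial): 3 infected
Step 1: +6 new -> 9 infected
Step 2: +9 new -> 18 infected
Step 3: +6 new -> 24 infected
Step 4: +4 new -> 28 infected
Step 5: +2 new -> 30 infected
Step 6: +0 new -> 30 infected

Answer: 30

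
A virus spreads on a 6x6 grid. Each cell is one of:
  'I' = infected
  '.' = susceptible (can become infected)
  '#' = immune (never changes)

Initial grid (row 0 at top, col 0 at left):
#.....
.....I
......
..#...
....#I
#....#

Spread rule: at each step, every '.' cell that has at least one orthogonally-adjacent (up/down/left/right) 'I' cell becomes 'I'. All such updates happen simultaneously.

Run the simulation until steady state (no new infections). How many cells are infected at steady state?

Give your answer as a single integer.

Answer: 31

Derivation:
Step 0 (initial): 2 infected
Step 1: +4 new -> 6 infected
Step 2: +4 new -> 10 infected
Step 3: +4 new -> 14 infected
Step 4: +4 new -> 18 infected
Step 5: +5 new -> 23 infected
Step 6: +5 new -> 28 infected
Step 7: +3 new -> 31 infected
Step 8: +0 new -> 31 infected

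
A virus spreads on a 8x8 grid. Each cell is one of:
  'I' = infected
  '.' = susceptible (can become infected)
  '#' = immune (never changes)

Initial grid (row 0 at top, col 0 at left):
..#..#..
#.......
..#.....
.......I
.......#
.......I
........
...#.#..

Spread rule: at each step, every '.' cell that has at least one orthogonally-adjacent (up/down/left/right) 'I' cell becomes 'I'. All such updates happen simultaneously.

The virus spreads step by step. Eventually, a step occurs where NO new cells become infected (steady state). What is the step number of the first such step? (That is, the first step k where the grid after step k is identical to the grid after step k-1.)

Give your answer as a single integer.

Answer: 11

Derivation:
Step 0 (initial): 2 infected
Step 1: +4 new -> 6 infected
Step 2: +7 new -> 13 infected
Step 3: +8 new -> 21 infected
Step 4: +7 new -> 28 infected
Step 5: +7 new -> 35 infected
Step 6: +6 new -> 41 infected
Step 7: +8 new -> 49 infected
Step 8: +5 new -> 54 infected
Step 9: +2 new -> 56 infected
Step 10: +1 new -> 57 infected
Step 11: +0 new -> 57 infected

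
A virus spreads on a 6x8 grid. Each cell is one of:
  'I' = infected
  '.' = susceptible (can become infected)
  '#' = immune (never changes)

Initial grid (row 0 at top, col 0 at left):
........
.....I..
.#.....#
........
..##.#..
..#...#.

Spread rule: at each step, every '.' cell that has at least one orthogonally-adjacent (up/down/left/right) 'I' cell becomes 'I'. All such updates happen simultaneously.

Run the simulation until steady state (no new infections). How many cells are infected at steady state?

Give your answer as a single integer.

Step 0 (initial): 1 infected
Step 1: +4 new -> 5 infected
Step 2: +7 new -> 12 infected
Step 3: +6 new -> 18 infected
Step 4: +7 new -> 25 infected
Step 5: +5 new -> 30 infected
Step 6: +6 new -> 36 infected
Step 7: +2 new -> 38 infected
Step 8: +2 new -> 40 infected
Step 9: +1 new -> 41 infected
Step 10: +0 new -> 41 infected

Answer: 41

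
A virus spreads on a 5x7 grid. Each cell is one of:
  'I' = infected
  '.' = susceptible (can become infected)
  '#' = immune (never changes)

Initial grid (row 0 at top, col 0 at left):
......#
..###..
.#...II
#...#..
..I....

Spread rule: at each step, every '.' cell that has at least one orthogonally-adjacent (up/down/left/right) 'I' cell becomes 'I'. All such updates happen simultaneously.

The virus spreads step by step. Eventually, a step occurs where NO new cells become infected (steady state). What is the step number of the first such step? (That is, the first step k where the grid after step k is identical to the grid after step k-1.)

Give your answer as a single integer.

Step 0 (initial): 3 infected
Step 1: +8 new -> 11 infected
Step 2: +9 new -> 20 infected
Step 3: +1 new -> 21 infected
Step 4: +1 new -> 22 infected
Step 5: +1 new -> 23 infected
Step 6: +1 new -> 24 infected
Step 7: +2 new -> 26 infected
Step 8: +1 new -> 27 infected
Step 9: +1 new -> 28 infected
Step 10: +0 new -> 28 infected

Answer: 10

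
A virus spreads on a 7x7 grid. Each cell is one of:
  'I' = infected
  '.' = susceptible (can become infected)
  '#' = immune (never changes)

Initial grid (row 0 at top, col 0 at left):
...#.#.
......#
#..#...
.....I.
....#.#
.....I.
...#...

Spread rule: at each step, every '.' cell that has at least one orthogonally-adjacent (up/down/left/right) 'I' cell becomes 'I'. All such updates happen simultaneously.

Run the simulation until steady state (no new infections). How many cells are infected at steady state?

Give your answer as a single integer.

Step 0 (initial): 2 infected
Step 1: +7 new -> 9 infected
Step 2: +7 new -> 16 infected
Step 3: +4 new -> 20 infected
Step 4: +7 new -> 27 infected
Step 5: +6 new -> 33 infected
Step 6: +4 new -> 37 infected
Step 7: +2 new -> 39 infected
Step 8: +1 new -> 40 infected
Step 9: +0 new -> 40 infected

Answer: 40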